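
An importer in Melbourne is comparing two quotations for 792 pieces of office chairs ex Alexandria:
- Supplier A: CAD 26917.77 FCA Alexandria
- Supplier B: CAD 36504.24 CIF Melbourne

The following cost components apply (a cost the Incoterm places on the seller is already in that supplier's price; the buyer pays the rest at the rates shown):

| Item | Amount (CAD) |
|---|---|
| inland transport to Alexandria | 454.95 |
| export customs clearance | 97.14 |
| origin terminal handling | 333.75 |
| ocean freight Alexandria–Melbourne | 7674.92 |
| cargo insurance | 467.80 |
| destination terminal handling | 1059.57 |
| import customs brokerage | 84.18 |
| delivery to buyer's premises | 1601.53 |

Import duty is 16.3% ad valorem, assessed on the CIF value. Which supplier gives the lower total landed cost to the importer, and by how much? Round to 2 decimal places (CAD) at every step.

Supplier A (FCA):
CIF value = FCA price + origin terminal + freight + insurance = 26917.77 + 333.75 + 7674.92 + 467.80 = 35394.24
Import duty = 35394.24 × 16.3% = 5769.26
Buyer bears (A): 333.75 + 7674.92 + 467.80 + 1059.57 + 84.18 + 1601.53 = 11221.75
Landed cost (A) = invoice 26917.77 + 11221.75 + duty 5769.26 = 43908.78
Supplier B (CIF):
The CIF price already equals the CIF value: 36504.24
Import duty = 36504.24 × 16.3% = 5950.19
Buyer bears (B): 1059.57 + 84.18 + 1601.53 = 2745.28
Landed cost (B) = invoice 36504.24 + 2745.28 + duty 5950.19 = 45199.71
Difference = |43908.78 − 45199.71| = 1290.93

Supplier A is cheaper by CAD 1290.93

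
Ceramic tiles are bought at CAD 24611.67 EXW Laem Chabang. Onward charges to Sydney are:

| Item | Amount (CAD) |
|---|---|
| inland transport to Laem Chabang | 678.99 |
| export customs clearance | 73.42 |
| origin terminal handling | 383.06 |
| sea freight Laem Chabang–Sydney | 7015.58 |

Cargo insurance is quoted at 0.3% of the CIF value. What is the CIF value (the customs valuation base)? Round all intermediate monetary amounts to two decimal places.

Let C be the CIF value. C = EXW price + pre-shipment costs + freight + 0.3% × C
C − 0.3% × C = 24611.67 + 678.99 + 73.42 + 383.06 + 7015.58
0.997 × C = 32762.72
C = 32762.72 / 0.997 = 32861.30
Insurance premium = 0.3% × 32861.30 = 98.58

CIF value: CAD 32861.30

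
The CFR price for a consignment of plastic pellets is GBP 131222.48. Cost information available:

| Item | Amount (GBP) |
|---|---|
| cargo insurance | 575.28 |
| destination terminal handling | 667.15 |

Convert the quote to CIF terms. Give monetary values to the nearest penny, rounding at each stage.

Not relevant to the conversion: destination terminal — on the buyer under both terms; not part of either seller's price.
From CFR to CIF, the seller additionally bears: insurance.
CIF price = 131222.48 + 575.28 = 131797.76

CIF price: GBP 131797.76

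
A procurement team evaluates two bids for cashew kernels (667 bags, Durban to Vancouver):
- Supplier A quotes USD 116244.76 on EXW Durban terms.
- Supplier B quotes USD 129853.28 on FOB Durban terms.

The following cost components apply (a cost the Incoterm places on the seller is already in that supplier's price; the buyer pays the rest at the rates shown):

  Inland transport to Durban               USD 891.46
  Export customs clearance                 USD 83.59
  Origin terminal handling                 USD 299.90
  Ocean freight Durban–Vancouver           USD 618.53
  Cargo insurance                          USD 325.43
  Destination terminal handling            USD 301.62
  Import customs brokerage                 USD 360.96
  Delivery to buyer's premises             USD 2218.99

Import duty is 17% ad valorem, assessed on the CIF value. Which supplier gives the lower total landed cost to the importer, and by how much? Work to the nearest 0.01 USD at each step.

Supplier A is cheaper by USD 14430.28

Supplier A (EXW):
CIF value = EXW price + inland to port + export clearance + origin terminal + freight + insurance = 116244.76 + 891.46 + 83.59 + 299.90 + 618.53 + 325.43 = 118463.67
Import duty = 118463.67 × 17% = 20138.82
Buyer bears (A): 891.46 + 83.59 + 299.90 + 618.53 + 325.43 + 301.62 + 360.96 + 2218.99 = 5100.48
Landed cost (A) = invoice 116244.76 + 5100.48 + duty 20138.82 = 141484.06
Supplier B (FOB):
CIF value = FOB price + freight + insurance = 129853.28 + 618.53 + 325.43 = 130797.24
Import duty = 130797.24 × 17% = 22235.53
Buyer bears (B): 618.53 + 325.43 + 301.62 + 360.96 + 2218.99 = 3825.53
Landed cost (B) = invoice 129853.28 + 3825.53 + duty 22235.53 = 155914.34
Difference = |141484.06 − 155914.34| = 14430.28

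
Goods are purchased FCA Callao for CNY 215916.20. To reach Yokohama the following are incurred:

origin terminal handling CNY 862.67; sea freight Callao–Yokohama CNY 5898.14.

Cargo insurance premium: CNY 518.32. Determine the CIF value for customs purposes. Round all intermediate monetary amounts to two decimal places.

CIF value: CNY 223195.33

CIF = FCA price + pre-shipment costs + freight + insurance
CIF = 215916.20 + 862.67 + 5898.14 + 518.32 = 223195.33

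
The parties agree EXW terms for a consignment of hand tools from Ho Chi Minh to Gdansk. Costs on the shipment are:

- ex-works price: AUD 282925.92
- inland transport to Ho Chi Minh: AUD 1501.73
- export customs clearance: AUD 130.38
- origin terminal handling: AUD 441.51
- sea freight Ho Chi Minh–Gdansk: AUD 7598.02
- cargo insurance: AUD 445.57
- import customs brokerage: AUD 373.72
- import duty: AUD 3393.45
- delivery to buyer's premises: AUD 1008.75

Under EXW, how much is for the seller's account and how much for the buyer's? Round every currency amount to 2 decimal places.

EXW: the seller makes goods available at their premises; the buyer bears all onward costs.
Seller's account: goods 282925.92 = 282925.92
Buyer's account: inland to port 1501.73 + export clearance 130.38 + origin terminal 441.51 + freight 7598.02 + insurance 445.57 + brokerage 373.72 + duty 3393.45 + delivery 1008.75 = 14893.13

Seller: AUD 282925.92; buyer: AUD 14893.13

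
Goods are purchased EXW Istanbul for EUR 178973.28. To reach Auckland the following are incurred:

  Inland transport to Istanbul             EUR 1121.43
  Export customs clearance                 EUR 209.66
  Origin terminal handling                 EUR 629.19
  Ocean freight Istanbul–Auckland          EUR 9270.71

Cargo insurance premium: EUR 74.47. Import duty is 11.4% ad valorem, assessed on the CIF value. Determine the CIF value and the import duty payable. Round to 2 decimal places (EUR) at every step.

CIF = EXW price + pre-shipment costs + freight + insurance
CIF = 178973.28 + 1121.43 + 209.66 + 629.19 + 9270.71 + 74.47 = 190278.74
Import duty = 190278.74 × 11.4% = 21691.78

CIF value: EUR 190278.74; import duty: EUR 21691.78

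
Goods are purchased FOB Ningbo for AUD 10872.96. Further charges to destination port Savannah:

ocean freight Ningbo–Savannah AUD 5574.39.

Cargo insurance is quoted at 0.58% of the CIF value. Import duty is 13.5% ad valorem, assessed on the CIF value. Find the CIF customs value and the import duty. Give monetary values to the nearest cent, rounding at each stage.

Let C be the CIF value. C = FOB price + freight + 0.58% × C
C − 0.58% × C = 10872.96 + 5574.39
0.9942 × C = 16447.35
C = 16447.35 / 0.9942 = 16543.30
Insurance premium = 0.58% × 16543.30 = 95.95
Import duty = 16543.30 × 13.5% = 2233.35

CIF value: AUD 16543.30; import duty: AUD 2233.35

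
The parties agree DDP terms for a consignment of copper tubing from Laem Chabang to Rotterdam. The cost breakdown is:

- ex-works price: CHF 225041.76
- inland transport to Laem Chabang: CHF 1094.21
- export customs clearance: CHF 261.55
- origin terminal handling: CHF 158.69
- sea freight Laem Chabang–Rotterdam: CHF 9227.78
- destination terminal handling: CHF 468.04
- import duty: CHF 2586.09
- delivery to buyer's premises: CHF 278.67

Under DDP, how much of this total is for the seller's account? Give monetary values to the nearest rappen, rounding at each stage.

Seller's account: CHF 239116.79

DDP: the seller bears all costs including import duty.
Seller's account: goods 225041.76 + inland to port 1094.21 + export clearance 261.55 + origin terminal 158.69 + freight 9227.78 + destination terminal 468.04 + duty 2586.09 + delivery 278.67 = 239116.79
Buyer's account: 0.00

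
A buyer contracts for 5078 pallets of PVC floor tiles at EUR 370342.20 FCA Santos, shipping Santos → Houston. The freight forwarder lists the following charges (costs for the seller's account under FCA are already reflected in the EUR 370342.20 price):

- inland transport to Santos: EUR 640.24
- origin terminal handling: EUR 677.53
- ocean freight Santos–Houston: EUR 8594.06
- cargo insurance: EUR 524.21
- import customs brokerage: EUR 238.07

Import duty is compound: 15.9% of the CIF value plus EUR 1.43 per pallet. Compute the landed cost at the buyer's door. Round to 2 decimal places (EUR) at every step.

Total landed cost: EUR 448079.55

FCA: the seller delivers export-cleared goods to the carrier; the buyer bears costs from that point.
Already in the invoice (seller's account under FCA): inland to port — exclude.
CIF value = FCA price + origin terminal + freight + insurance = 370342.20 + 677.53 + 8594.06 + 524.21 = 380138.00
Ad valorem component: 380138.00 × 15.9% = 60441.94
Specific component: 5078 × 1.43 = 7261.54
Import duty = 60441.94 + 7261.54 = 67703.48
Buyer bears: origin terminal 677.53 + freight 8594.06 + insurance 524.21 + brokerage 238.07 + duty 67703.48 = 77737.35
Landed cost = invoice 370342.20 + 77737.35 = 448079.55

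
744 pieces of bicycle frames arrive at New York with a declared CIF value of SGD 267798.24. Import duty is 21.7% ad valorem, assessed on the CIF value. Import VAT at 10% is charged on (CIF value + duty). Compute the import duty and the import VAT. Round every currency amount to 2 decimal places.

Import duty: SGD 58112.22; import VAT: SGD 32591.05

Import duty = 267798.24 × 21.7% = 58112.22
VAT base = CIF + duty = 267798.24 + 58112.22 = 325910.46
Import VAT = 325910.46 × 10% = 32591.05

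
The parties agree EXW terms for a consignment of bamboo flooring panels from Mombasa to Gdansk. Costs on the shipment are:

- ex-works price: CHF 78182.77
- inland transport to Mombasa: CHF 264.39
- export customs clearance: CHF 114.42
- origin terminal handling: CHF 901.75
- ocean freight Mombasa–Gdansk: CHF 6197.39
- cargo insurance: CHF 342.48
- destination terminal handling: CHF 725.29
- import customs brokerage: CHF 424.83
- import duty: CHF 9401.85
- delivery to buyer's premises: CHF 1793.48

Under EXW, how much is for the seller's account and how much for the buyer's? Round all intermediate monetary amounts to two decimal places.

EXW: the seller makes goods available at their premises; the buyer bears all onward costs.
Seller's account: goods 78182.77 = 78182.77
Buyer's account: inland to port 264.39 + export clearance 114.42 + origin terminal 901.75 + freight 6197.39 + insurance 342.48 + destination terminal 725.29 + brokerage 424.83 + duty 9401.85 + delivery 1793.48 = 20165.88

Seller: CHF 78182.77; buyer: CHF 20165.88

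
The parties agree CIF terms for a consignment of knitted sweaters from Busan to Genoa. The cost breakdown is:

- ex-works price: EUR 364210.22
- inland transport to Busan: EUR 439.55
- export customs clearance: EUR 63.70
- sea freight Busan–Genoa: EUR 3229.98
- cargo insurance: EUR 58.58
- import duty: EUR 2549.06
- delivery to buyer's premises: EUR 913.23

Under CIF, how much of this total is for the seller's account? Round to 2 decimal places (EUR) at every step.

Seller's account: EUR 368002.03

CIF: the seller pays costs through ocean freight and marine insurance to the destination port.
Seller's account: goods 364210.22 + inland to port 439.55 + export clearance 63.70 + freight 3229.98 + insurance 58.58 = 368002.03
Buyer's account: duty 2549.06 + delivery 913.23 = 3462.29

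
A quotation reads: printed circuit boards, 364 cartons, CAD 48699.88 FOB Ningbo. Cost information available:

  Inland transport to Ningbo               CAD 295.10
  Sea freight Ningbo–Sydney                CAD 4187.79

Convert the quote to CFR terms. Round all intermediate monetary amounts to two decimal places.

Not relevant to the conversion: inland to port — on the seller under both FOB and CFR; already in the FOB price and stays in the CFR price.
From FOB to CFR, the seller additionally bears: freight.
CFR price = 48699.88 + 4187.79 = 52887.67

CFR price: CAD 52887.67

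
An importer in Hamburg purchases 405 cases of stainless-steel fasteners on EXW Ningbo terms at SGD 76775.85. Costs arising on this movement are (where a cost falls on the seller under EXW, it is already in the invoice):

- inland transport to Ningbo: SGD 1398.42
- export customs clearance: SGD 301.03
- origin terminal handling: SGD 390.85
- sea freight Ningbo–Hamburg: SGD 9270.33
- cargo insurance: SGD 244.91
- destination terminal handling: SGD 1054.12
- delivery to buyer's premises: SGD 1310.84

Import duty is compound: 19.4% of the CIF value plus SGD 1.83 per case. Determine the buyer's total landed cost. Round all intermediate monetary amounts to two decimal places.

EXW: the seller makes goods available at their premises; the buyer bears all onward costs.
CIF value = EXW price + inland to port + export clearance + origin terminal + freight + insurance = 76775.85 + 1398.42 + 301.03 + 390.85 + 9270.33 + 244.91 = 88381.39
Ad valorem component: 88381.39 × 19.4% = 17145.99
Specific component: 405 × 1.83 = 741.15
Import duty = 17145.99 + 741.15 = 17887.14
Buyer bears: inland to port 1398.42 + export clearance 301.03 + origin terminal 390.85 + freight 9270.33 + insurance 244.91 + destination terminal 1054.12 + delivery 1310.84 + duty 17887.14 = 31857.64
Landed cost = invoice 76775.85 + 31857.64 = 108633.49

Total landed cost: SGD 108633.49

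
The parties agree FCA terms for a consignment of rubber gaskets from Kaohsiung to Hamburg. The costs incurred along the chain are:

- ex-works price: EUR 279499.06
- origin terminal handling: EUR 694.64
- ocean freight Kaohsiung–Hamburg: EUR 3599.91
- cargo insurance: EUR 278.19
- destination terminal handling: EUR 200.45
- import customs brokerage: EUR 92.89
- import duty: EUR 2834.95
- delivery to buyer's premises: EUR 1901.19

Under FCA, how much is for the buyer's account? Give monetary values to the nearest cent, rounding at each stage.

FCA: the seller delivers export-cleared goods to the carrier; the buyer bears costs from that point.
Seller's account: goods 279499.06 = 279499.06
Buyer's account: origin terminal 694.64 + freight 3599.91 + insurance 278.19 + destination terminal 200.45 + brokerage 92.89 + duty 2834.95 + delivery 1901.19 = 9602.22

Buyer's account: EUR 9602.22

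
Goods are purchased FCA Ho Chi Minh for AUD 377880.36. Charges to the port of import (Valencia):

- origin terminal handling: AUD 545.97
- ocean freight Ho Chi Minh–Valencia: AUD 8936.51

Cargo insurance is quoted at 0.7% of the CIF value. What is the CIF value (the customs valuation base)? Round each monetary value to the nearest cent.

CIF value: AUD 390093.49

Let C be the CIF value. C = FCA price + pre-shipment costs + freight + 0.7% × C
C − 0.7% × C = 377880.36 + 545.97 + 8936.51
0.993 × C = 387362.84
C = 387362.84 / 0.993 = 390093.49
Insurance premium = 0.7% × 390093.49 = 2730.65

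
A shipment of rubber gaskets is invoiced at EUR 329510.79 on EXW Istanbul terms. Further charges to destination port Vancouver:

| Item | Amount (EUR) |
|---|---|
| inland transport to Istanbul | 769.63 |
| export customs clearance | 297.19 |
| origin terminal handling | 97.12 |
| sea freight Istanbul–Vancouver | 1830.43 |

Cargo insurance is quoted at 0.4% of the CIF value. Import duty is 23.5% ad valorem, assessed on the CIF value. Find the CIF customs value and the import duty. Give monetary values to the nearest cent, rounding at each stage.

CIF value: EUR 333840.52; import duty: EUR 78452.52

Let C be the CIF value. C = EXW price + pre-shipment costs + freight + 0.4% × C
C − 0.4% × C = 329510.79 + 769.63 + 297.19 + 97.12 + 1830.43
0.996 × C = 332505.16
C = 332505.16 / 0.996 = 333840.52
Insurance premium = 0.4% × 333840.52 = 1335.36
Import duty = 333840.52 × 23.5% = 78452.52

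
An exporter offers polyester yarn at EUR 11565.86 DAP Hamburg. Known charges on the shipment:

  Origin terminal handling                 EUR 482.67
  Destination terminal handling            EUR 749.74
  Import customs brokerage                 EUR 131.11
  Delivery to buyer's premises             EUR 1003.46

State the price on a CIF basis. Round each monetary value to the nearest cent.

Not relevant to the conversion: origin terminal — on the seller under both DAP and CIF; already in the DAP price and stays in the CIF price. brokerage — on the buyer under both terms; not part of either seller's price.
From DAP to CIF, the seller no longer bears: destination terminal, delivery.
CIF price = 11565.86 − 749.74 − 1003.46 = 9812.66

CIF price: EUR 9812.66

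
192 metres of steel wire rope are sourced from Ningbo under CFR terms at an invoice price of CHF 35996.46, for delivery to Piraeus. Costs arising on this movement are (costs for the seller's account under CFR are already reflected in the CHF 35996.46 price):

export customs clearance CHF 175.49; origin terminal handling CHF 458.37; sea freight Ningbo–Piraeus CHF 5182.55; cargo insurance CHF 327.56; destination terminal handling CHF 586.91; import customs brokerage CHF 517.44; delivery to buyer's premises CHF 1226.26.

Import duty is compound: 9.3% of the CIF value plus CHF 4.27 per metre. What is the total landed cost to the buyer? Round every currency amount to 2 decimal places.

CFR: the seller pays costs through ocean freight to the destination port, but not insurance.
Already in the invoice (seller's account under CFR): export clearance, origin terminal, freight — exclude.
CIF value = CFR price + insurance = 35996.46 + 327.56 = 36324.02
Ad valorem component: 36324.02 × 9.3% = 3378.13
Specific component: 192 × 4.27 = 819.84
Import duty = 3378.13 + 819.84 = 4197.97
Buyer bears: insurance 327.56 + destination terminal 586.91 + brokerage 517.44 + delivery 1226.26 + duty 4197.97 = 6856.14
Landed cost = invoice 35996.46 + 6856.14 = 42852.60

Total landed cost: CHF 42852.60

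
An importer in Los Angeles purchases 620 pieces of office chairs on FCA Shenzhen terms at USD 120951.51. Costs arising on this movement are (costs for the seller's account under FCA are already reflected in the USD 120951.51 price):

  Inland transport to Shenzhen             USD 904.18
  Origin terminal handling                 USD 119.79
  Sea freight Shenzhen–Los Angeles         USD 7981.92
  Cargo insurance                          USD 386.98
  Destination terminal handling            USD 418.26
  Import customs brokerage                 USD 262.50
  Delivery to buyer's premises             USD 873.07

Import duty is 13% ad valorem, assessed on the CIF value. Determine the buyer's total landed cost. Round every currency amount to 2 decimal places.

Total landed cost: USD 147821.26

FCA: the seller delivers export-cleared goods to the carrier; the buyer bears costs from that point.
Already in the invoice (seller's account under FCA): inland to port — exclude.
CIF value = FCA price + origin terminal + freight + insurance = 120951.51 + 119.79 + 7981.92 + 386.98 = 129440.20
Import duty = 129440.20 × 13% = 16827.23
Buyer bears: origin terminal 119.79 + freight 7981.92 + insurance 386.98 + destination terminal 418.26 + brokerage 262.50 + delivery 873.07 + duty 16827.23 = 26869.75
Landed cost = invoice 120951.51 + 26869.75 = 147821.26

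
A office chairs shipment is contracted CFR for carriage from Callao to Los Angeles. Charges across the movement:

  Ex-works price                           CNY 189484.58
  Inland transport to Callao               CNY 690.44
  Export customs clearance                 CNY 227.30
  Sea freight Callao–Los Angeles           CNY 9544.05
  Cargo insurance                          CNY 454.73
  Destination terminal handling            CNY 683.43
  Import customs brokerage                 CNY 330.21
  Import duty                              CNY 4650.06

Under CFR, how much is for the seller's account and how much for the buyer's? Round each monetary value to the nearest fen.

CFR: the seller pays costs through ocean freight to the destination port, but not insurance.
Seller's account: goods 189484.58 + inland to port 690.44 + export clearance 227.30 + freight 9544.05 = 199946.37
Buyer's account: insurance 454.73 + destination terminal 683.43 + brokerage 330.21 + duty 4650.06 = 6118.43

Seller: CNY 199946.37; buyer: CNY 6118.43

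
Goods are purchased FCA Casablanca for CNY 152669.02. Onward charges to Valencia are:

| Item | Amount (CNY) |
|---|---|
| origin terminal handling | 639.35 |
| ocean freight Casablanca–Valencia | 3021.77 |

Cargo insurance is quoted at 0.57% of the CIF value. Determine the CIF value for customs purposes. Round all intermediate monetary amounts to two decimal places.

Let C be the CIF value. C = FCA price + pre-shipment costs + freight + 0.57% × C
C − 0.57% × C = 152669.02 + 639.35 + 3021.77
0.9943 × C = 156330.14
C = 156330.14 / 0.9943 = 157226.33
Insurance premium = 0.57% × 157226.33 = 896.19

CIF value: CNY 157226.33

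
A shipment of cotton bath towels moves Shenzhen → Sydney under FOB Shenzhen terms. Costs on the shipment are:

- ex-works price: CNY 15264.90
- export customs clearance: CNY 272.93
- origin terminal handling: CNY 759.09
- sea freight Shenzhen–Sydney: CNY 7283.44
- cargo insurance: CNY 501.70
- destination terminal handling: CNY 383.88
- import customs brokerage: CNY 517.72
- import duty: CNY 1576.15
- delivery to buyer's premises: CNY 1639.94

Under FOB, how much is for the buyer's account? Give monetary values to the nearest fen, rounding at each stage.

Buyer's account: CNY 11902.83

FOB: the seller bears costs until goods are on board at the origin port; the buyer bears freight, insurance and all costs thereafter.
Seller's account: goods 15264.90 + export clearance 272.93 + origin terminal 759.09 = 16296.92
Buyer's account: freight 7283.44 + insurance 501.70 + destination terminal 383.88 + brokerage 517.72 + duty 1576.15 + delivery 1639.94 = 11902.83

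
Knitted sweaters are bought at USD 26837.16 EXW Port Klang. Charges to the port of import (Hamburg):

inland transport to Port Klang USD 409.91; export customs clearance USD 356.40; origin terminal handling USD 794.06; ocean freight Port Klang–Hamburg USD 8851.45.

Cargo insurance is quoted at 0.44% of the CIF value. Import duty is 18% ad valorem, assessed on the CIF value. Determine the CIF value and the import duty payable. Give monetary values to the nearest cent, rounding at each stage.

Let C be the CIF value. C = EXW price + pre-shipment costs + freight + 0.44% × C
C − 0.44% × C = 26837.16 + 409.91 + 356.40 + 794.06 + 8851.45
0.9956 × C = 37248.98
C = 37248.98 / 0.9956 = 37413.60
Insurance premium = 0.44% × 37413.60 = 164.62
Import duty = 37413.60 × 18% = 6734.45

CIF value: USD 37413.60; import duty: USD 6734.45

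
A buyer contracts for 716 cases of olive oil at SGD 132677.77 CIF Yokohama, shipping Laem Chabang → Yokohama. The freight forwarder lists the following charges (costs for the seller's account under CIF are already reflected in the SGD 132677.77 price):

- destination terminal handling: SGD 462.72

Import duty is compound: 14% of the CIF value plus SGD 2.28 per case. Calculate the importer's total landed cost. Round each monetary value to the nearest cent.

Total landed cost: SGD 153347.86

CIF: the seller pays costs through ocean freight and marine insurance to the destination port.
The CIF price already equals the CIF value: 132677.77
Ad valorem component: 132677.77 × 14% = 18574.89
Specific component: 716 × 2.28 = 1632.48
Import duty = 18574.89 + 1632.48 = 20207.37
Buyer bears: destination terminal 462.72 + duty 20207.37 = 20670.09
Landed cost = invoice 132677.77 + 20670.09 = 153347.86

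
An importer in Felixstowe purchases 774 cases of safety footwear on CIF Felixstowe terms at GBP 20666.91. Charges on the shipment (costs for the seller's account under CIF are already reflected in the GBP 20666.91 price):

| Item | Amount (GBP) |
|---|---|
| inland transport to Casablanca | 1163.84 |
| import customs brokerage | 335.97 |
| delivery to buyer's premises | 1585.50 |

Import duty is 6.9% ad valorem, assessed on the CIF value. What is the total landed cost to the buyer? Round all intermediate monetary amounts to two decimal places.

CIF: the seller pays costs through ocean freight and marine insurance to the destination port.
Already in the invoice (seller's account under CIF): inland to port — exclude.
The CIF price already equals the CIF value: 20666.91
Import duty = 20666.91 × 6.9% = 1426.02
Buyer bears: brokerage 335.97 + delivery 1585.50 + duty 1426.02 = 3347.49
Landed cost = invoice 20666.91 + 3347.49 = 24014.40

Total landed cost: GBP 24014.40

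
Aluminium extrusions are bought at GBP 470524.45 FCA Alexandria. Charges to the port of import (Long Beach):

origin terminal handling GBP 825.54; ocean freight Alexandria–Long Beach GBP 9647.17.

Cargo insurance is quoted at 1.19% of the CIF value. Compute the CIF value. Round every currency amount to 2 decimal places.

Let C be the CIF value. C = FCA price + pre-shipment costs + freight + 1.19% × C
C − 1.19% × C = 470524.45 + 825.54 + 9647.17
0.9881 × C = 480997.16
C = 480997.16 / 0.9881 = 486789.96
Insurance premium = 1.19% × 486789.96 = 5792.80

CIF value: GBP 486789.96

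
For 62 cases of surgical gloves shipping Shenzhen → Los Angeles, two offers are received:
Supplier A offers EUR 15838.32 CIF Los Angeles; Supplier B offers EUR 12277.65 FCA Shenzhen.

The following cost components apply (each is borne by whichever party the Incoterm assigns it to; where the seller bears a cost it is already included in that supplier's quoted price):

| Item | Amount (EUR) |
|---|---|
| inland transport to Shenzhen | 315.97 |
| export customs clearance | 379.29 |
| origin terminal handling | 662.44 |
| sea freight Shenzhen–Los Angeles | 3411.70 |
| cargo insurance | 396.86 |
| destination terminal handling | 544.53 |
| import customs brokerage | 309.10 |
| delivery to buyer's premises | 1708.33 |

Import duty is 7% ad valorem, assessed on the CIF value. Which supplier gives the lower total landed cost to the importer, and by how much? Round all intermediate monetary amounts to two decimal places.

Supplier A (CIF):
The CIF price already equals the CIF value: 15838.32
Import duty = 15838.32 × 7% = 1108.68
Buyer bears (A): 544.53 + 309.10 + 1708.33 = 2561.96
Landed cost (A) = invoice 15838.32 + 2561.96 + duty 1108.68 = 19508.96
Supplier B (FCA):
CIF value = FCA price + origin terminal + freight + insurance = 12277.65 + 662.44 + 3411.70 + 396.86 = 16748.65
Import duty = 16748.65 × 7% = 1172.41
Buyer bears (B): 662.44 + 3411.70 + 396.86 + 544.53 + 309.10 + 1708.33 = 7032.96
Landed cost (B) = invoice 12277.65 + 7032.96 + duty 1172.41 = 20483.02
Difference = |19508.96 − 20483.02| = 974.06

Supplier A is cheaper by EUR 974.06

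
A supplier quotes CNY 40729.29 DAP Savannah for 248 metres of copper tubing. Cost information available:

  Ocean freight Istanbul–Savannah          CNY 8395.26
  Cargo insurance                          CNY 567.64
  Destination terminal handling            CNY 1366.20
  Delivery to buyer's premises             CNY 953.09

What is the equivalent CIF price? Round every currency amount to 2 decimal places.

CIF price: CNY 38410.00

Not relevant to the conversion: insurance, freight — on the seller under both DAP and CIF; already in the DAP price and stays in the CIF price.
From DAP to CIF, the seller no longer bears: destination terminal, delivery.
CIF price = 40729.29 − 1366.20 − 953.09 = 38410.00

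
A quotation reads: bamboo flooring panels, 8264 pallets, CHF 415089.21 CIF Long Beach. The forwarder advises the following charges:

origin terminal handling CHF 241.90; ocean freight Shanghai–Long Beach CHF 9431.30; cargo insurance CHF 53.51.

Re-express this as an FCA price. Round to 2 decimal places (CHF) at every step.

FCA price: CHF 405362.50

From CIF to FCA, the seller no longer bears: origin terminal, freight, insurance.
FCA price = 415089.21 − 241.90 − 9431.30 − 53.51 = 405362.50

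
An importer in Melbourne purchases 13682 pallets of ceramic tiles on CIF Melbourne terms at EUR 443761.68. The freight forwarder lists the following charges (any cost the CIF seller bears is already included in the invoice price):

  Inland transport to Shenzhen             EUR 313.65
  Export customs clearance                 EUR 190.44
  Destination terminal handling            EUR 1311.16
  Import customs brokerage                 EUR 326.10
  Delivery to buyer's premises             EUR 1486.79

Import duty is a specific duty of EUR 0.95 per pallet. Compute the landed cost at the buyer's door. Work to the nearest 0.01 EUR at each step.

Total landed cost: EUR 459883.63

CIF: the seller pays costs through ocean freight and marine insurance to the destination port.
Already in the invoice (seller's account under CIF): inland to port, export clearance — exclude.
The CIF price already equals the CIF value: 443761.68
Import duty = 13682 × 0.95 = 12997.90
Buyer bears: destination terminal 1311.16 + brokerage 326.10 + delivery 1486.79 + duty 12997.90 = 16121.95
Landed cost = invoice 443761.68 + 16121.95 = 459883.63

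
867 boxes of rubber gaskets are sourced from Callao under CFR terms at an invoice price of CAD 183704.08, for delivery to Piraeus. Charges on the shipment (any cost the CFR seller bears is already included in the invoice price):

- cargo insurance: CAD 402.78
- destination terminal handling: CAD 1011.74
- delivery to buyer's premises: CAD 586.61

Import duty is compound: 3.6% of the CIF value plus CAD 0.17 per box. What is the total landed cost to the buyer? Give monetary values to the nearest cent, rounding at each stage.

Total landed cost: CAD 192480.45

CFR: the seller pays costs through ocean freight to the destination port, but not insurance.
CIF value = CFR price + insurance = 183704.08 + 402.78 = 184106.86
Ad valorem component: 184106.86 × 3.6% = 6627.85
Specific component: 867 × 0.17 = 147.39
Import duty = 6627.85 + 147.39 = 6775.24
Buyer bears: insurance 402.78 + destination terminal 1011.74 + delivery 586.61 + duty 6775.24 = 8776.37
Landed cost = invoice 183704.08 + 8776.37 = 192480.45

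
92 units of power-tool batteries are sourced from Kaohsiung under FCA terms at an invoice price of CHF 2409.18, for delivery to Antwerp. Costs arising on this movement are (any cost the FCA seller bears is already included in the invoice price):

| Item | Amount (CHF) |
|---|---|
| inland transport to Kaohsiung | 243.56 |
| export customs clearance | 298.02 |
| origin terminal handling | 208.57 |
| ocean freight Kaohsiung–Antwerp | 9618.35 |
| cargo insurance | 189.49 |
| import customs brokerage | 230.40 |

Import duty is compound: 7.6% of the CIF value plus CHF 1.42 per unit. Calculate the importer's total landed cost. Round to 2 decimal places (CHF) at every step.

FCA: the seller delivers export-cleared goods to the carrier; the buyer bears costs from that point.
Already in the invoice (seller's account under FCA): inland to port, export clearance — exclude.
CIF value = FCA price + origin terminal + freight + insurance = 2409.18 + 208.57 + 9618.35 + 189.49 = 12425.59
Ad valorem component: 12425.59 × 7.6% = 944.34
Specific component: 92 × 1.42 = 130.64
Import duty = 944.34 + 130.64 = 1074.98
Buyer bears: origin terminal 208.57 + freight 9618.35 + insurance 189.49 + brokerage 230.40 + duty 1074.98 = 11321.79
Landed cost = invoice 2409.18 + 11321.79 = 13730.97

Total landed cost: CHF 13730.97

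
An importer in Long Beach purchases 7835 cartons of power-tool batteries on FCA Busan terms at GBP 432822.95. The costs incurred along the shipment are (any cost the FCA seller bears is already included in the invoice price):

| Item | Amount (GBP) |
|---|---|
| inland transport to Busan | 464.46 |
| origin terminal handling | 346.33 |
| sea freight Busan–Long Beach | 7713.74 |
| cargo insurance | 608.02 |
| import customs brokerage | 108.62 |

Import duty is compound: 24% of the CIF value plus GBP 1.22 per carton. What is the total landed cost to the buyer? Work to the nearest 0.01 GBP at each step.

Total landed cost: GBP 557116.21

FCA: the seller delivers export-cleared goods to the carrier; the buyer bears costs from that point.
Already in the invoice (seller's account under FCA): inland to port — exclude.
CIF value = FCA price + origin terminal + freight + insurance = 432822.95 + 346.33 + 7713.74 + 608.02 = 441491.04
Ad valorem component: 441491.04 × 24% = 105957.85
Specific component: 7835 × 1.22 = 9558.70
Import duty = 105957.85 + 9558.70 = 115516.55
Buyer bears: origin terminal 346.33 + freight 7713.74 + insurance 608.02 + brokerage 108.62 + duty 115516.55 = 124293.26
Landed cost = invoice 432822.95 + 124293.26 = 557116.21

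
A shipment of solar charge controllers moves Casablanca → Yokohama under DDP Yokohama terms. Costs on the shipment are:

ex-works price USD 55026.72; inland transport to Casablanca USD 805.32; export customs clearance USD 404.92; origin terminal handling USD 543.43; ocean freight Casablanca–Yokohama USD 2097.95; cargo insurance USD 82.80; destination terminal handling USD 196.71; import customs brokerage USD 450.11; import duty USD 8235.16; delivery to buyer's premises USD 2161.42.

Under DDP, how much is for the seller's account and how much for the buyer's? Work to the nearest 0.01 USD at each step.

DDP: the seller bears all costs including import duty.
Seller's account: goods 55026.72 + inland to port 805.32 + export clearance 404.92 + origin terminal 543.43 + freight 2097.95 + insurance 82.80 + destination terminal 196.71 + brokerage 450.11 + duty 8235.16 + delivery 2161.42 = 70004.54
Buyer's account: 0.00

Seller: USD 70004.54; buyer: USD 0.00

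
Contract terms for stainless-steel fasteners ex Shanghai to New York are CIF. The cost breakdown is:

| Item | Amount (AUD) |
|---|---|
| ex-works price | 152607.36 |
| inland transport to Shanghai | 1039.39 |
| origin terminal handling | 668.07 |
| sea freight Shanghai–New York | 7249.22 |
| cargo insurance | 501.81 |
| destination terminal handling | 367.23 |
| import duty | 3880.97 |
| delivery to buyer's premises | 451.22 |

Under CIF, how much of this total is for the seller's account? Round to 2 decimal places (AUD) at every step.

CIF: the seller pays costs through ocean freight and marine insurance to the destination port.
Seller's account: goods 152607.36 + inland to port 1039.39 + origin terminal 668.07 + freight 7249.22 + insurance 501.81 = 162065.85
Buyer's account: destination terminal 367.23 + duty 3880.97 + delivery 451.22 = 4699.42

Seller's account: AUD 162065.85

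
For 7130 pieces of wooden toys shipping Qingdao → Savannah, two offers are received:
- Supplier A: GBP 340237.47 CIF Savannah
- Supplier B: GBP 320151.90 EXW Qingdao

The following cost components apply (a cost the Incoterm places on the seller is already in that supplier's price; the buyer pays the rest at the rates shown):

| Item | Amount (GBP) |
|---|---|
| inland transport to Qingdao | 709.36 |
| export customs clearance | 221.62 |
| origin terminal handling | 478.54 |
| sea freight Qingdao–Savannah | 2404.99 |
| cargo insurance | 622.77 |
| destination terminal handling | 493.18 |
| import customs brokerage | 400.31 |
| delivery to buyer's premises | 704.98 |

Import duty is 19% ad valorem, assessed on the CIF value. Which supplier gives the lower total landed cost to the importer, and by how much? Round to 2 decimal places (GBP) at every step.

Supplier B is cheaper by GBP 18621.47

Supplier A (CIF):
The CIF price already equals the CIF value: 340237.47
Import duty = 340237.47 × 19% = 64645.12
Buyer bears (A): 493.18 + 400.31 + 704.98 = 1598.47
Landed cost (A) = invoice 340237.47 + 1598.47 + duty 64645.12 = 406481.06
Supplier B (EXW):
CIF value = EXW price + inland to port + export clearance + origin terminal + freight + insurance = 320151.90 + 709.36 + 221.62 + 478.54 + 2404.99 + 622.77 = 324589.18
Import duty = 324589.18 × 19% = 61671.94
Buyer bears (B): 709.36 + 221.62 + 478.54 + 2404.99 + 622.77 + 493.18 + 400.31 + 704.98 = 6035.75
Landed cost (B) = invoice 320151.90 + 6035.75 + duty 61671.94 = 387859.59
Difference = |406481.06 − 387859.59| = 18621.47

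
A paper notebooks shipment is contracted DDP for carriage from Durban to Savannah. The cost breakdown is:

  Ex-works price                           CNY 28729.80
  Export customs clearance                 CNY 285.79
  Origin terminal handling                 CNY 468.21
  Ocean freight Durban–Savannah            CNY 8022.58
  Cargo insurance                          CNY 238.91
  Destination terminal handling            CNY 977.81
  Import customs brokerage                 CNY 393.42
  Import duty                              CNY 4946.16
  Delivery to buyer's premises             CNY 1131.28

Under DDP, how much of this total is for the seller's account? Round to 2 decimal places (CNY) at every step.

Seller's account: CNY 45193.96

DDP: the seller bears all costs including import duty.
Seller's account: goods 28729.80 + export clearance 285.79 + origin terminal 468.21 + freight 8022.58 + insurance 238.91 + destination terminal 977.81 + brokerage 393.42 + duty 4946.16 + delivery 1131.28 = 45193.96
Buyer's account: 0.00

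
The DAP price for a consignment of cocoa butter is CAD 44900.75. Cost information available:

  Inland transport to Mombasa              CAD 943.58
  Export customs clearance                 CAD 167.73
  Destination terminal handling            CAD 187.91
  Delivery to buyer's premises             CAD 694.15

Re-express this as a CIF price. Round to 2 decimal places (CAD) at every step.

CIF price: CAD 44018.69

Not relevant to the conversion: inland to port, export clearance — on the seller under both DAP and CIF; already in the DAP price and stays in the CIF price.
From DAP to CIF, the seller no longer bears: destination terminal, delivery.
CIF price = 44900.75 − 187.91 − 694.15 = 44018.69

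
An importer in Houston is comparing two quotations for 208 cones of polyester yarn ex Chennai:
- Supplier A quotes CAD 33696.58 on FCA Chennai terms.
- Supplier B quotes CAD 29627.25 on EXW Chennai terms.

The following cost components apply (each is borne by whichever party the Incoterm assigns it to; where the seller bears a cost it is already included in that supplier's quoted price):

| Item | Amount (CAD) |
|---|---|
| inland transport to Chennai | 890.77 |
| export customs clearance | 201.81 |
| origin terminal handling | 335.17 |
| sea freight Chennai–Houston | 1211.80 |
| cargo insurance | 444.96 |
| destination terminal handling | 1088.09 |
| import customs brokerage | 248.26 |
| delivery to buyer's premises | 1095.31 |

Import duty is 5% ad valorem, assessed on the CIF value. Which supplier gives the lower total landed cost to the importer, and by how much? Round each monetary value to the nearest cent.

Supplier B is cheaper by CAD 3125.59

Supplier A (FCA):
CIF value = FCA price + origin terminal + freight + insurance = 33696.58 + 335.17 + 1211.80 + 444.96 = 35688.51
Import duty = 35688.51 × 5% = 1784.43
Buyer bears (A): 335.17 + 1211.80 + 444.96 + 1088.09 + 248.26 + 1095.31 = 4423.59
Landed cost (A) = invoice 33696.58 + 4423.59 + duty 1784.43 = 39904.60
Supplier B (EXW):
CIF value = EXW price + inland to port + export clearance + origin terminal + freight + insurance = 29627.25 + 890.77 + 201.81 + 335.17 + 1211.80 + 444.96 = 32711.76
Import duty = 32711.76 × 5% = 1635.59
Buyer bears (B): 890.77 + 201.81 + 335.17 + 1211.80 + 444.96 + 1088.09 + 248.26 + 1095.31 = 5516.17
Landed cost (B) = invoice 29627.25 + 5516.17 + duty 1635.59 = 36779.01
Difference = |39904.60 − 36779.01| = 3125.59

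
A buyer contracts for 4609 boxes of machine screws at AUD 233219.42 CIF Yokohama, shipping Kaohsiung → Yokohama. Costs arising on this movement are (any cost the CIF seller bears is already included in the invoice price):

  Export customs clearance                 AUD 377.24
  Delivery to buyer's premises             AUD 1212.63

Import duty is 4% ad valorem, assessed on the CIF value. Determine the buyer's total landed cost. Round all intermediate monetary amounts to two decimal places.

Total landed cost: AUD 243760.83

CIF: the seller pays costs through ocean freight and marine insurance to the destination port.
Already in the invoice (seller's account under CIF): export clearance — exclude.
The CIF price already equals the CIF value: 233219.42
Import duty = 233219.42 × 4% = 9328.78
Buyer bears: delivery 1212.63 + duty 9328.78 = 10541.41
Landed cost = invoice 233219.42 + 10541.41 = 243760.83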